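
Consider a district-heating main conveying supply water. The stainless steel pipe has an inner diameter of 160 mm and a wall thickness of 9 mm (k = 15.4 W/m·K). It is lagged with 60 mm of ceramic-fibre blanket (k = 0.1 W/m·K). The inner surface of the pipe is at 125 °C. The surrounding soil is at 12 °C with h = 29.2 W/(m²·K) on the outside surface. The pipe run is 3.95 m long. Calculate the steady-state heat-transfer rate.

Per-layer cylindrical resistances, series-summed:
R_stainless steel pipe wall = ln(89/80)/(2π×15.4×3.95) = 2.789×10^-4 K/W
R_ceramic-fibre blanket = ln(149/89)/(2π×0.1×3.95) = 0.2076 K/W
R_outer film = 1/(h_o·2πr_oL) = 1/(29.2×2π×0.149×3.95) = 0.009261 K/W
R_total = 0.2172 K/W
Q = ΔT/R_total = 113/0.2172

Q ≈ 520 W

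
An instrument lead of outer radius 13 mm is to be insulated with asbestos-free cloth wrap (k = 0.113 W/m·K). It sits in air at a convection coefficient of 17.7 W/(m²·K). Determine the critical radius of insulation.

For a cylinder r_cr = k/h = 0.113/17.7
r_cr = 6.38 mm; since the bare radius (13 mm) is above r_cr, any added insulation will reduce heat loss.

r_cr ≈ 6.38 mm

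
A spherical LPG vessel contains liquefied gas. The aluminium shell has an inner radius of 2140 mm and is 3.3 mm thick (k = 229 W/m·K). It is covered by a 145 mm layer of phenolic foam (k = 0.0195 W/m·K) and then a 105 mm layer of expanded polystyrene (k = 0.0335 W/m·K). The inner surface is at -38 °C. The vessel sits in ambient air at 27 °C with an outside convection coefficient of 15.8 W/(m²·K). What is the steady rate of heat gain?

Spherical conduction: R = (1/r_in − 1/r_out)/(4πk) per layer; series-sum.
R_aluminium shell = (1/2.14 − 1/2.1433)/(4π×229) = 2.5×10^-7 K/W
R_phenolic foam = (1/2.1433 − 1/2.2883)/(4π×0.0195) = 0.1207 K/W
R_expanded polystyrene = (1/2.2883 − 1/2.3933)/(4π×0.0335) = 0.04554 K/W
R_outer film = 1/(h·4πr_o²) = 1/(15.8×4π×2.3933²) = 8.793×10^-4 K/W
R_total = 0.1671 K/W
Q = ΔT/R_total = 65/0.1671

Q ≈ 389 W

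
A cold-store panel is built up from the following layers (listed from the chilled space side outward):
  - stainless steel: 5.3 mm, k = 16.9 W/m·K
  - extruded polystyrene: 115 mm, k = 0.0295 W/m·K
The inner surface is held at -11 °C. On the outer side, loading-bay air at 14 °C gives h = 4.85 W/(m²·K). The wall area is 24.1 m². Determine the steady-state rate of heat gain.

Thermal resistances in series:
R_stainless steel = L/(kA) = 0.0053/(16.9×24.1) = 1.301×10^-5 K/W
R_extruded polystyrene = L/(kA) = 0.115/(0.0295×24.1) = 0.1618 K/W
R_outer film = 1/(h_o·A) = 1/(4.85×24.1) = 0.008555 K/W
R_total = 0.1703 K/W
Q = ΔT / R_total = 25 / 0.1703

Q ≈ 147 W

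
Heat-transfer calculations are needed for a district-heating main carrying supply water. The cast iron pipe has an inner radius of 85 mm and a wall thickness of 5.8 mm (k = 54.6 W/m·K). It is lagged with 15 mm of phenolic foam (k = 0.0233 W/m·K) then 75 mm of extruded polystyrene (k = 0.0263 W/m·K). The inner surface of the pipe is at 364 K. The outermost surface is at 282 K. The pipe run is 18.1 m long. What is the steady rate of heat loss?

Q ≈ 346 W

Cylindrical conduction, so R = ln(r₂/r₁)/(2πkL) per layer, in series:
R_cast iron pipe wall = ln(90.8/85)/(2π×54.6×18.1) = 1.063×10^-5 K/W
R_phenolic foam = ln(105.8/90.8)/(2π×0.0233×18.1) = 0.0577 K/W
R_extruded polystyrene = ln(180.8/105.8)/(2π×0.0263×18.1) = 0.1792 K/W
R_total = 0.2369 K/W
Q = ΔT/R_total = 82/0.2369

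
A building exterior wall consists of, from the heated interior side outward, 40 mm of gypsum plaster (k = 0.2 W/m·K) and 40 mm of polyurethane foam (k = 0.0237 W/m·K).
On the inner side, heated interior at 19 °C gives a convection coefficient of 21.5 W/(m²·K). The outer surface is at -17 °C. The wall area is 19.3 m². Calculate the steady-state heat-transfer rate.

Q ≈ 359 W

Model the wall as resistances in series:
R_inner film = 1/(h_i·A) = 1/(21.5×19.3) = 0.00241 K/W
R_gypsum plaster = L/(kA) = 0.04/(0.2×19.3) = 0.01036 K/W
R_polyurethane foam = L/(kA) = 0.04/(0.0237×19.3) = 0.08745 K/W
R_total = 0.1002 K/W
Q = ΔT / R_total = 36 / 0.1002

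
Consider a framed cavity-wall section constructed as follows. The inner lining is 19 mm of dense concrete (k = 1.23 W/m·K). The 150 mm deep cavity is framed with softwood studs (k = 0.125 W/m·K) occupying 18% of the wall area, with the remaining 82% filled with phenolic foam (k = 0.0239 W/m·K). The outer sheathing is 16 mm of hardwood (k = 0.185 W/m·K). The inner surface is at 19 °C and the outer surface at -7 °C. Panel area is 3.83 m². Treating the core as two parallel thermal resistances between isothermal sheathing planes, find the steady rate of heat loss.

Q ≈ 27.2 W

Sheathing layers in series; stud and cavity paths in parallel between them.
R_inner = 0.019/(1.23×3.83) = 0.004033 K/W
R_stud  = 0.15/(0.125×0.18×3.83) = 1.741 K/W
R_cav   = 0.15/(0.0239×0.82×3.83) = 1.998 K/W
1/R_core = 1/R_stud + 1/R_cav → R_core = 0.9303 K/W
R_outer = 0.016/(0.185×3.83) = 0.02258 K/W
R_total = 0.9569 K/W
Q = ΔT/R_total = 26/0.9569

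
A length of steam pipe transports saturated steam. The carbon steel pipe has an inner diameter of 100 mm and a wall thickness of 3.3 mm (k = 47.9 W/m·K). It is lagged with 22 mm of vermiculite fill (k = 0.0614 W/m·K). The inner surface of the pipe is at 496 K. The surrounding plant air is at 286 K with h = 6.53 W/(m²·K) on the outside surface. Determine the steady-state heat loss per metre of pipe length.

For a radial system each layer contributes R = ln(r_out/r_in)/(2πkL); films add R = 1/(hA).
R_carbon steel pipe wall = ln(53.3/50)/(2π×47.9×1) = 2.124×10^-4 K/W
R_vermiculite fill = ln(75.3/53.3)/(2π×0.0614×1) = 0.8957 K/W
R_outer film = 1/(h_o·2πr_oL) = 1/(6.53×2π×0.0753×1) = 0.3237 K/W
R_total = 1.22 K/W
Q = ΔT/R_total = 210/1.22

q′ ≈ 172 W/m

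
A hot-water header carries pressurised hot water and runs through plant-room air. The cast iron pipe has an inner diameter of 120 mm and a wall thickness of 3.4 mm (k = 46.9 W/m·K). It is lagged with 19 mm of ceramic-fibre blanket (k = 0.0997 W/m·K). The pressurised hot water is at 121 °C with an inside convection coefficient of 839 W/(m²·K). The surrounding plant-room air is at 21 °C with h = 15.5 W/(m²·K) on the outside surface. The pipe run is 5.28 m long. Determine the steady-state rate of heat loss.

Q ≈ 966 W

Treating each annulus and film as a series resistance:
R_inner film = 1/(h_i·2πr₁L) = 1/(839×2π×0.06×5.28) = 5.988×10^-4 K/W
R_cast iron pipe wall = ln(63.4/60)/(2π×46.9×5.28) = 3.543×10^-5 K/W
R_ceramic-fibre blanket = ln(82.4/63.4)/(2π×0.0997×5.28) = 0.07925 K/W
R_outer film = 1/(h_o·2πr_oL) = 1/(15.5×2π×0.0824×5.28) = 0.0236 K/W
R_total = 0.1035 K/W
Q = ΔT/R_total = 100/0.1035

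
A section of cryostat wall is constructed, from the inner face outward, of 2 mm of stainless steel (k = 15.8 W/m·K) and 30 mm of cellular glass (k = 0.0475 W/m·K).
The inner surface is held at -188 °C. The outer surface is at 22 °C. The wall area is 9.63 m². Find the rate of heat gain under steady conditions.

Q ≈ 3200 W

Thermal resistances in series:
R_stainless steel = L/(kA) = 0.002/(15.8×9.63) = 1.314×10^-5 K/W
R_cellular glass = L/(kA) = 0.03/(0.0475×9.63) = 0.06558 K/W
R_total = 0.0656 K/W
Q = ΔT / R_total = 210 / 0.0656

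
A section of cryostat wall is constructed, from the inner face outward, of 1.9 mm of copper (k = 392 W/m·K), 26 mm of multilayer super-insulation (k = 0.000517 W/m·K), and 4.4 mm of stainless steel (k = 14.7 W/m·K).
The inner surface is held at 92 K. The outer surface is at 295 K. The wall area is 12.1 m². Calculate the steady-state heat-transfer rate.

Treating each layer as a thermal resistance in series:
R_copper = L/(kA) = 0.0019/(392×12.1) = 4.006×10^-7 K/W
R_multilayer super-insulation = L/(kA) = 0.026/(0.000517×12.1) = 4.156 K/W
R_stainless steel = L/(kA) = 0.0044/(14.7×12.1) = 2.474×10^-5 K/W
R_total = 4.156 K/W
Q = ΔT / R_total = 203 / 4.156

Q ≈ 48.8 W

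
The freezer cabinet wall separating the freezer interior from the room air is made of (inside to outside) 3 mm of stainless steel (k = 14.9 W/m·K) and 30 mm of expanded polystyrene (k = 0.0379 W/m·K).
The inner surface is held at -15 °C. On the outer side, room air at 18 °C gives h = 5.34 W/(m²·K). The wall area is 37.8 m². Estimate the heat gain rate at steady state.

Q ≈ 1270 W

Series thermal resistances:
R_stainless steel = L/(kA) = 0.003/(14.9×37.8) = 5.327×10^-6 K/W
R_expanded polystyrene = L/(kA) = 0.03/(0.0379×37.8) = 0.02094 K/W
R_outer film = 1/(h_o·A) = 1/(5.34×37.8) = 0.004954 K/W
R_total = 0.0259 K/W
Q = ΔT / R_total = 33 / 0.0259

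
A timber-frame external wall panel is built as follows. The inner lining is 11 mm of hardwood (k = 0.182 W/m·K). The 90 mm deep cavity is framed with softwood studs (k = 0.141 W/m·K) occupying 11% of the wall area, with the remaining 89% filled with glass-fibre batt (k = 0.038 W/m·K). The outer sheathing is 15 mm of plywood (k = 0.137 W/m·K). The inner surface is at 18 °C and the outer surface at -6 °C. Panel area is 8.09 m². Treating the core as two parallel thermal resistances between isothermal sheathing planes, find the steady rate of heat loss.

Q ≈ 97.4 W

Sheathing layers in series; stud and cavity paths in parallel between them.
R_inner = 0.011/(0.182×8.09) = 0.007471 K/W
R_stud  = 0.09/(0.141×0.11×8.09) = 0.7173 K/W
R_cav   = 0.09/(0.038×0.89×8.09) = 0.3289 K/W
1/R_core = 1/R_stud + 1/R_cav → R_core = 0.2255 K/W
R_outer = 0.015/(0.137×8.09) = 0.01353 K/W
R_total = 0.2465 K/W
Q = ΔT/R_total = 24/0.2465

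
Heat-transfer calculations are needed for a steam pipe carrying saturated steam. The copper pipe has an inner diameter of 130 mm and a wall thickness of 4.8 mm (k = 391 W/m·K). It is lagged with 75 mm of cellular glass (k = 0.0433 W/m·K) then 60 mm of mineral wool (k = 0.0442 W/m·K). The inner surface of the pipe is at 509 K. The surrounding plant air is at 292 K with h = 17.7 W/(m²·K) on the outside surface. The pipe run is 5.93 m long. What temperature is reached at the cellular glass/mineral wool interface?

Per-layer cylindrical resistances, series-summed:
R_copper pipe wall = ln(69.8/65)/(2π×391×5.93) = 4.891×10^-6 K/W
R_cellular glass = ln(144.8/69.8)/(2π×0.0433×5.93) = 0.4523 K/W
R_mineral wool = ln(204.8/144.8)/(2π×0.0442×5.93) = 0.2105 K/W
R_outer film = 1/(h_o·2πr_oL) = 1/(17.7×2π×0.2048×5.93) = 0.007404 K/W
R_total = 0.6702 K/W
Q = ΔT/R_total = 217/0.6702
Q = 324 W
T_interface = T_inner − Q·ΣR(inner→interface) = 509 − 324×0.4523

T ≈ 363 K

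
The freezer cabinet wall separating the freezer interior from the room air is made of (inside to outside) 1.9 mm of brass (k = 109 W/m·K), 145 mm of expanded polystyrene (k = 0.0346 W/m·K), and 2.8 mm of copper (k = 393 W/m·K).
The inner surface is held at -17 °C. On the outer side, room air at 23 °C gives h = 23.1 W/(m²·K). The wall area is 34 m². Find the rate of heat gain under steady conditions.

Q ≈ 321 W

Using the resistance-network approach (series):
R_brass = L/(kA) = 0.0019/(109×34) = 5.127×10^-7 K/W
R_expanded polystyrene = L/(kA) = 0.145/(0.0346×34) = 0.1233 K/W
R_copper = L/(kA) = 0.0028/(393×34) = 2.095×10^-7 K/W
R_outer film = 1/(h_o·A) = 1/(23.1×34) = 0.001273 K/W
R_total = 0.1245 K/W
Q = ΔT / R_total = 40 / 0.1245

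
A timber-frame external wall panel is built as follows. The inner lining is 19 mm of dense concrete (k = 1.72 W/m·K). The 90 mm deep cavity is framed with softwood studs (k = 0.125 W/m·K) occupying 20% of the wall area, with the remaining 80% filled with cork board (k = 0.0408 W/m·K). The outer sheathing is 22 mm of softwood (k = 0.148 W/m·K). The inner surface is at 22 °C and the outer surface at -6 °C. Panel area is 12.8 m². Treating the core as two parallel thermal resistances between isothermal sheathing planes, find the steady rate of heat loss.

Sheathing layers in series; stud and cavity paths in parallel between them.
R_inner = 0.019/(1.72×12.8) = 8.63×10^-4 K/W
R_stud  = 0.09/(0.125×0.2×12.8) = 0.2812 K/W
R_cav   = 0.09/(0.0408×0.8×12.8) = 0.2154 K/W
1/R_core = 1/R_stud + 1/R_cav → R_core = 0.122 K/W
R_outer = 0.022/(0.148×12.8) = 0.01161 K/W
R_total = 0.1345 K/W
Q = ΔT/R_total = 28/0.1345

Q ≈ 208 W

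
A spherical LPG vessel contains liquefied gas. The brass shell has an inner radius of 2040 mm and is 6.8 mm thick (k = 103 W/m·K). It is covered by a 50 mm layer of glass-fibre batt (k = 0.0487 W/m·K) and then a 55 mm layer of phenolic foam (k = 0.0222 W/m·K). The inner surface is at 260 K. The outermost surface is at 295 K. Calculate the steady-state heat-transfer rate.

Q ≈ 558 W

Radial (spherical) resistances in series:
R_brass shell = (1/2.04 − 1/2.0468)/(4π×103) = 1.258×10^-6 K/W
R_glass-fibre batt = (1/2.0468 − 1/2.0968)/(4π×0.0487) = 0.01904 K/W
R_phenolic foam = (1/2.0968 − 1/2.1518)/(4π×0.0222) = 0.0437 K/W
R_total = 0.06273 K/W
Q = ΔT/R_total = 35/0.06273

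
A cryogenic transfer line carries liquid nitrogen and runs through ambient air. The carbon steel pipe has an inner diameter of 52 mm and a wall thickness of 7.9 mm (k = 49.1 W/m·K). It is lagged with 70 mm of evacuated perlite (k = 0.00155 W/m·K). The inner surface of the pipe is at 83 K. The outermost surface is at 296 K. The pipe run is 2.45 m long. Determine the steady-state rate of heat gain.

Per-layer cylindrical resistances, series-summed:
R_carbon steel pipe wall = ln(33.9/26)/(2π×49.1×2.45) = 3.51×10^-4 K/W
R_evacuated perlite = ln(103.9/33.9)/(2π×0.00155×2.45) = 46.94 K/W
R_total = 46.94 K/W
Q = ΔT/R_total = 213/46.94

Q ≈ 4.54 W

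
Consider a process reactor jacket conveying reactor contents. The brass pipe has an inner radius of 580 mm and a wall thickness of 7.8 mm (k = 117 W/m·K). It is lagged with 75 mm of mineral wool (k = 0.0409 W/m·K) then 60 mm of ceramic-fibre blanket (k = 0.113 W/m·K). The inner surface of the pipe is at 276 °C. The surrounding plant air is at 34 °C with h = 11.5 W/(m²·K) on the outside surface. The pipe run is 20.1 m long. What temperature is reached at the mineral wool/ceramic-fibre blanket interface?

T ≈ 90.2 °C

Per-layer cylindrical resistances, series-summed:
R_brass pipe wall = ln(587.8/580)/(2π×117×20.1) = 9.041×10^-7 K/W
R_mineral wool = ln(662.8/587.8)/(2π×0.0409×20.1) = 0.02325 K/W
R_ceramic-fibre blanket = ln(722.8/662.8)/(2π×0.113×20.1) = 0.006072 K/W
R_outer film = 1/(h_o·2πr_oL) = 1/(11.5×2π×0.7228×20.1) = 9.526×10^-4 K/W
R_total = 0.03027 K/W
Q = ΔT/R_total = 242/0.03027
Q = 7990 W
T_interface = T_inner − Q·ΣR(inner→interface) = 276 − 7990×0.02325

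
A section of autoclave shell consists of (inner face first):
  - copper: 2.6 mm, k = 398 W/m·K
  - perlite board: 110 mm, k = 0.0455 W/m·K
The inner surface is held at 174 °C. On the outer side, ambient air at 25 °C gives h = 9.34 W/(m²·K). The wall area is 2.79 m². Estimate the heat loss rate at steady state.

Thermal resistances in series:
R_copper = L/(kA) = 0.0026/(398×2.79) = 2.341×10^-6 K/W
R_perlite board = L/(kA) = 0.11/(0.0455×2.79) = 0.8665 K/W
R_outer film = 1/(h_o·A) = 1/(9.34×2.79) = 0.03838 K/W
R_total = 0.9049 K/W
Q = ΔT / R_total = 149 / 0.9049

Q ≈ 165 W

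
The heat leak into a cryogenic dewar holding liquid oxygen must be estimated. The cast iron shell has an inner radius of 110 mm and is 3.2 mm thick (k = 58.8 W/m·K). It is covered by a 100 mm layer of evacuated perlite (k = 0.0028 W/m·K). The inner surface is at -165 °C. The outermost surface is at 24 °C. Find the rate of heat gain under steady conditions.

Each spherical layer contributes R = (1/r_i − 1/r_o)/(4πk):
R_cast iron shell = (1/0.11 − 1/0.1132)/(4π×58.8) = 3.478×10^-4 K/W
R_evacuated perlite = (1/0.1132 − 1/0.2132)/(4π×0.0028) = 117.8 K/W
R_total = 117.8 K/W
Q = ΔT/R_total = 189/117.8

Q ≈ 1.6 W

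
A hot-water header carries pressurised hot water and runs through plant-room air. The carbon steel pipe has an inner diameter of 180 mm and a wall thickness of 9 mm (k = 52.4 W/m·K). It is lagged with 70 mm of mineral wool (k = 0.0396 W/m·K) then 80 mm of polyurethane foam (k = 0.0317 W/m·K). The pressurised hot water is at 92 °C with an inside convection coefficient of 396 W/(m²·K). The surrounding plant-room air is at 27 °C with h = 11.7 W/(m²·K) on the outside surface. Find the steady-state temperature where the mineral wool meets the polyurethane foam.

Treating each annulus and film as a series resistance:
R_inner film = 1/(h_i·2πr₁L) = 1/(396×2π×0.09×1) = 0.004466 K/W
R_carbon steel pipe wall = ln(99/90)/(2π×52.4×1) = 2.895×10^-4 K/W
R_mineral wool = ln(169/99)/(2π×0.0396×1) = 2.149 K/W
R_polyurethane foam = ln(249/169)/(2π×0.0317×1) = 1.946 K/W
R_outer film = 1/(h_o·2πr_oL) = 1/(11.7×2π×0.249×1) = 0.05463 K/W
R_total = 4.154 K/W
Q = ΔT/R_total = 65/4.154
Q = 15.6 W/m
T_interface = T_inner − Q·ΣR(inner→interface) = 92 − 15.6×2.154

T ≈ 58.3 °C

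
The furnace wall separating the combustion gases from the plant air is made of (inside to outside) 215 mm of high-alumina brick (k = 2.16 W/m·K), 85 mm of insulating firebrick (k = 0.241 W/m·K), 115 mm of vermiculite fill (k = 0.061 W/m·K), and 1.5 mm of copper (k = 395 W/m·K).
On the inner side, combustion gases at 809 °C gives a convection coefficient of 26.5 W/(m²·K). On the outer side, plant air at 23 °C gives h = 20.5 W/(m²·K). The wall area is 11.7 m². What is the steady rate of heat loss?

Treating each layer as a thermal resistance in series:
R_inner film = 1/(h_i·A) = 1/(26.5×11.7) = 0.003225 K/W
R_high-alumina brick = L/(kA) = 0.215/(2.16×11.7) = 0.008507 K/W
R_insulating firebrick = L/(kA) = 0.085/(0.241×11.7) = 0.03015 K/W
R_vermiculite fill = L/(kA) = 0.115/(0.061×11.7) = 0.1611 K/W
R_copper = L/(kA) = 0.0015/(395×11.7) = 3.246×10^-7 K/W
R_outer film = 1/(h_o·A) = 1/(20.5×11.7) = 0.004169 K/W
R_total = 0.2072 K/W
Q = ΔT / R_total = 786 / 0.2072

Q ≈ 3790 W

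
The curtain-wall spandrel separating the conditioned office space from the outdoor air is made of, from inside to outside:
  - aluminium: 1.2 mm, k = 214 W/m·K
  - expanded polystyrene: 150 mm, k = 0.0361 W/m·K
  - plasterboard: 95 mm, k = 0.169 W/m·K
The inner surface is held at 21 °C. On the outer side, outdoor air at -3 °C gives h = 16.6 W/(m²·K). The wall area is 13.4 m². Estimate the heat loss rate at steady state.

Q ≈ 67.3 W

Treating each layer as a thermal resistance in series:
R_aluminium = L/(kA) = 0.0012/(214×13.4) = 4.185×10^-7 K/W
R_expanded polystyrene = L/(kA) = 0.15/(0.0361×13.4) = 0.3101 K/W
R_plasterboard = L/(kA) = 0.095/(0.169×13.4) = 0.04195 K/W
R_outer film = 1/(h_o·A) = 1/(16.6×13.4) = 0.004496 K/W
R_total = 0.3565 K/W
Q = ΔT / R_total = 24 / 0.3565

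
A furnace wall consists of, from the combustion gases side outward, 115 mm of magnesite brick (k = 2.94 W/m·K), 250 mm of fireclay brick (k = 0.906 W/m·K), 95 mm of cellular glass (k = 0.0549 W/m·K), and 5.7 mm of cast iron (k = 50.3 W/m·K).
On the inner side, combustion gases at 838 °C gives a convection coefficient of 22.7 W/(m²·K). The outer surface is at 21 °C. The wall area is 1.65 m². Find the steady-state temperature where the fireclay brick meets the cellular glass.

T ≈ 698 °C

Using the resistance-network approach (series):
R_inner film = 1/(h_i·A) = 1/(22.7×1.65) = 0.0267 K/W
R_magnesite brick = L/(kA) = 0.115/(2.94×1.65) = 0.02371 K/W
R_fireclay brick = L/(kA) = 0.25/(0.906×1.65) = 0.1672 K/W
R_cellular glass = L/(kA) = 0.095/(0.0549×1.65) = 1.049 K/W
R_cast iron = L/(kA) = 0.0057/(50.3×1.65) = 6.868×10^-5 K/W
R_total = 1.266 K/W;  Q = ΔT/R_total = 817/1.266 = 645.1 W
T_interface = T_inner − Q·ΣR(inner→interface) = 838 − 645×0.2176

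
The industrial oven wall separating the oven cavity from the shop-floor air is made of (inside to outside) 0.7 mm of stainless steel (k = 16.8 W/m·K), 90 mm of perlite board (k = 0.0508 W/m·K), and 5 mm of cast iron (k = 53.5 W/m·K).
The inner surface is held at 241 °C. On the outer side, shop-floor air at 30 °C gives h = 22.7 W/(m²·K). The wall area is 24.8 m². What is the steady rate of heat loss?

Q ≈ 2880 W

Model the wall as resistances in series:
R_stainless steel = L/(kA) = 0.0007/(16.8×24.8) = 1.68×10^-6 K/W
R_perlite board = L/(kA) = 0.09/(0.0508×24.8) = 0.07144 K/W
R_cast iron = L/(kA) = 0.005/(53.5×24.8) = 3.768×10^-6 K/W
R_outer film = 1/(h_o·A) = 1/(22.7×24.8) = 0.001776 K/W
R_total = 0.07322 K/W
Q = ΔT / R_total = 211 / 0.07322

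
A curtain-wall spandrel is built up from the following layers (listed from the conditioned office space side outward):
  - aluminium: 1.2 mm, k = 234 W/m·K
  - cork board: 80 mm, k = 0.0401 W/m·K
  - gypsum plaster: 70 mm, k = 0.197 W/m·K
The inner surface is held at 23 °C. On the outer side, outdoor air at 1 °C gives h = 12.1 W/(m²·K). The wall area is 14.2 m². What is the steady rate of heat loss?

Q ≈ 128 W

Thermal resistances in series:
R_aluminium = L/(kA) = 0.0012/(234×14.2) = 3.611×10^-7 K/W
R_cork board = L/(kA) = 0.08/(0.0401×14.2) = 0.1405 K/W
R_gypsum plaster = L/(kA) = 0.07/(0.197×14.2) = 0.02502 K/W
R_outer film = 1/(h_o·A) = 1/(12.1×14.2) = 0.00582 K/W
R_total = 0.1713 K/W
Q = ΔT / R_total = 22 / 0.1713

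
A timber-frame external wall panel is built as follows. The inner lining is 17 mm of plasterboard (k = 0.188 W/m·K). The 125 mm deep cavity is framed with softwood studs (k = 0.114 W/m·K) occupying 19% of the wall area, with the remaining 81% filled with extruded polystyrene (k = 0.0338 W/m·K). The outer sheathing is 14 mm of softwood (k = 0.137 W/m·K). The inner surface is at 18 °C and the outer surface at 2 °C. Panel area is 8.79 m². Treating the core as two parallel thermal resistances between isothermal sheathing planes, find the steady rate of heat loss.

Sheathing layers in series; stud and cavity paths in parallel between them.
R_inner = 0.017/(0.188×8.79) = 0.01029 K/W
R_stud  = 0.125/(0.114×0.19×8.79) = 0.6565 K/W
R_cav   = 0.125/(0.0338×0.81×8.79) = 0.5194 K/W
1/R_core = 1/R_stud + 1/R_cav → R_core = 0.29 K/W
R_outer = 0.014/(0.137×8.79) = 0.01163 K/W
R_total = 0.3119 K/W
Q = ΔT/R_total = 16/0.3119

Q ≈ 51.3 W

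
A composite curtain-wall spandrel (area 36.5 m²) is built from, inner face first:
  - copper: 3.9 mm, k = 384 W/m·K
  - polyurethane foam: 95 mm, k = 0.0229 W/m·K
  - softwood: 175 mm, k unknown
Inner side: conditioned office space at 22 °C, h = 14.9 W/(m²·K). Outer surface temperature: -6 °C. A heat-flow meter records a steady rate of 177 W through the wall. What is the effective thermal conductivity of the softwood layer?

Treating each layer as a thermal resistance in series:
R_inner film = 1/(h_i·A) = 1/(14.9×36.5) = 0.001839 K/W
R_copper = L/(kA) = 0.0039/(384×36.5) = 2.783×10^-7 K/W
R_polyurethane foam = L/(kA) = 0.095/(0.0229×36.5) = 0.1137 K/W
Sum of known resistances R_other = 0.1155 K/W
Total R = ΔT/Q = 28/177 = 0.1582 K/W
R_softwood = R_total − R_other = 0.0427 K/W
k = L/(R·A) = 0.175/(0.0427×36.5)

k ≈ 0.112 W/(m·K)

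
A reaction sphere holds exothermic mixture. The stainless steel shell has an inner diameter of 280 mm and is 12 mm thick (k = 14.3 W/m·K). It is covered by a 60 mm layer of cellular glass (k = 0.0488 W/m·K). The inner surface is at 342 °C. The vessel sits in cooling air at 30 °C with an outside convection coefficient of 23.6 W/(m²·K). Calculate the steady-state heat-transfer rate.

Q ≈ 100 W

Each spherical layer contributes R = (1/r_i − 1/r_o)/(4πk):
R_stainless steel shell = (1/0.14 − 1/0.152)/(4π×14.3) = 0.003138 K/W
R_cellular glass = (1/0.152 − 1/0.212)/(4π×0.0488) = 3.036 K/W
R_outer film = 1/(h·4πr_o²) = 1/(23.6×4π×0.212²) = 0.07503 K/W
R_total = 3.114 K/W
Q = ΔT/R_total = 312/3.114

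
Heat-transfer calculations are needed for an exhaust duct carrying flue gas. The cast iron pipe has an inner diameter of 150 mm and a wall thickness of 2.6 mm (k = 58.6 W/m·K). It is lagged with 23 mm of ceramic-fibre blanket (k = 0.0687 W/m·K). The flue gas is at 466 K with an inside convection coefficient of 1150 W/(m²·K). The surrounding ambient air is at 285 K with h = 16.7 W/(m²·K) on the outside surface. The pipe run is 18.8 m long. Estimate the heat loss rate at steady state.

Cylindrical conduction, so R = ln(r₂/r₁)/(2πkL) per layer, in series:
R_inner film = 1/(h_i·2πr₁L) = 1/(1150×2π×0.075×18.8) = 9.815×10^-5 K/W
R_cast iron pipe wall = ln(77.6/75)/(2π×58.6×18.8) = 4.923×10^-6 K/W
R_ceramic-fibre blanket = ln(100.6/77.6)/(2π×0.0687×18.8) = 0.03199 K/W
R_outer film = 1/(h_o·2πr_oL) = 1/(16.7×2π×0.1006×18.8) = 0.005039 K/W
R_total = 0.03713 K/W
Q = ΔT/R_total = 181/0.03713

Q ≈ 4870 W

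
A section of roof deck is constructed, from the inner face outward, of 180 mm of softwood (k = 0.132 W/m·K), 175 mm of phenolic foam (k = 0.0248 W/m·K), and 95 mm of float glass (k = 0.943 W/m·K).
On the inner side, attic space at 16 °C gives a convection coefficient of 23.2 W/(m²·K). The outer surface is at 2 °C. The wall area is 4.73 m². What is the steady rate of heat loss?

Q ≈ 7.73 W

Thermal resistances in series:
R_inner film = 1/(h_i·A) = 1/(23.2×4.73) = 0.009113 K/W
R_softwood = L/(kA) = 0.18/(0.132×4.73) = 0.2883 K/W
R_phenolic foam = L/(kA) = 0.175/(0.0248×4.73) = 1.492 K/W
R_float glass = L/(kA) = 0.095/(0.943×4.73) = 0.0213 K/W
R_total = 1.811 K/W
Q = ΔT / R_total = 14 / 1.811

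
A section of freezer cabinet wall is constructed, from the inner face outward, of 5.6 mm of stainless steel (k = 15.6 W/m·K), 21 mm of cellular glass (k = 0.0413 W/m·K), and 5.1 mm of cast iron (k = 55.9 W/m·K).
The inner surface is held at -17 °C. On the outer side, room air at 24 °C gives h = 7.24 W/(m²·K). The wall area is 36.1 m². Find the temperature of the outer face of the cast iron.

T ≈ 15.2 °C

Treating each layer as a thermal resistance in series:
R_stainless steel = L/(kA) = 0.0056/(15.6×36.1) = 9.944×10^-6 K/W
R_cellular glass = L/(kA) = 0.021/(0.0413×36.1) = 0.01409 K/W
R_cast iron = L/(kA) = 0.0051/(55.9×36.1) = 2.527×10^-6 K/W
R_outer film = 1/(h_o·A) = 1/(7.24×36.1) = 0.003826 K/W
R_total = 0.01792 K/W;  Q = ΔT/R_total = 41/0.01792 = 2287 W
T_interface = T_inner + Q·ΣR(inner→interface) = -17 + 2290×0.0141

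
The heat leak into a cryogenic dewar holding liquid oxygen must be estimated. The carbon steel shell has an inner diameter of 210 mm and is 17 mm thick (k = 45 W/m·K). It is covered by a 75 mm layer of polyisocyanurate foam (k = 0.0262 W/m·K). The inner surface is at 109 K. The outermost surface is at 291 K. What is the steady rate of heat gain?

Q ≈ 19.2 W

For a spherical shell R = (1/r₁ − 1/r₂)/(4πk); film R = 1/(h·4πr²). In series:
R_carbon steel shell = (1/0.105 − 1/0.122)/(4π×45) = 0.002347 K/W
R_polyisocyanurate foam = (1/0.122 − 1/0.197)/(4π×0.0262) = 9.478 K/W
R_total = 9.481 K/W
Q = ΔT/R_total = 182/9.481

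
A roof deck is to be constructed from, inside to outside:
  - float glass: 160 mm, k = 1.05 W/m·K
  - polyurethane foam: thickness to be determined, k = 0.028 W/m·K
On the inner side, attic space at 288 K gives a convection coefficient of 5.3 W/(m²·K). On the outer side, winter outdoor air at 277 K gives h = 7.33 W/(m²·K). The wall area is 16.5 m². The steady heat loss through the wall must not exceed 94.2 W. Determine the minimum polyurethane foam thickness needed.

Series thermal resistances:
R_inner film = 1/(h_i·A) = 1/(5.3×16.5) = 0.01144 K/W
R_float glass = L/(kA) = 0.16/(1.05×16.5) = 0.009235 K/W
R_outer film = 1/(h_o·A) = 1/(7.33×16.5) = 0.008268 K/W
Sum of the known resistances R_other = 0.02894 K/W
Required total resistance R_tot = ΔT/Q_allow = 11/94.2 = 0.1168 K/W
R_polyurethane foam = R_tot − R_other = 0.08783 K/W
L = R·k·A = 0.08783×0.028×16.5

L ≈ 40.6 mm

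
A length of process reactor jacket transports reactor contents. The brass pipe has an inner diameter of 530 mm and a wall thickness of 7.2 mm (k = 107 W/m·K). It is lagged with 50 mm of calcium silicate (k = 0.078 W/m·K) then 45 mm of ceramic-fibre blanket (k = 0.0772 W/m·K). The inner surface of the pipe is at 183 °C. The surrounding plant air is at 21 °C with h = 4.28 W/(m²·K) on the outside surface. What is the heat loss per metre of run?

q′ ≈ 227 W/m

Cylindrical conduction, so R = ln(r₂/r₁)/(2πkL) per layer, in series:
R_brass pipe wall = ln(272.2/265)/(2π×107×1) = 3.987×10^-5 K/W
R_calcium silicate = ln(322.2/272.2)/(2π×0.078×1) = 0.3441 K/W
R_ceramic-fibre blanket = ln(367.2/322.2)/(2π×0.0772×1) = 0.2695 K/W
R_outer film = 1/(h_o·2πr_oL) = 1/(4.28×2π×0.3672×1) = 0.1013 K/W
R_total = 0.7149 K/W
Q = ΔT/R_total = 162/0.7149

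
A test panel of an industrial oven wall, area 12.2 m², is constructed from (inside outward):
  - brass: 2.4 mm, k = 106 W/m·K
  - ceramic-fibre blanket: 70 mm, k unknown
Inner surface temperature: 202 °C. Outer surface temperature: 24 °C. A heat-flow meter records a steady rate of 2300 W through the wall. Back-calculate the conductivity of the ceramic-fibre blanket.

Model the wall as resistances in series:
R_brass = L/(kA) = 0.0024/(106×12.2) = 1.856×10^-6 K/W
Sum of known resistances R_other = 1.856×10^-6 K/W
Total R = ΔT/Q = 178/2300 = 0.07739 K/W
R_ceramic-fibre blanket = R_total − R_other = 0.07739 K/W
k = L/(R·A) = 0.07/(0.07739×12.2)

k ≈ 0.0741 W/(m·K)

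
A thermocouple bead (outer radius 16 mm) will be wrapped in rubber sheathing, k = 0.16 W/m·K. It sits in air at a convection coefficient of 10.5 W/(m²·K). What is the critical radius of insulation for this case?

r_cr ≈ 30.5 mm

For a sphere r_cr = 2k/h = 2×0.16/10.5
r_cr = 30.5 mm; since the bare radius (16 mm) is below r_cr, adding a thin layer of insulation will *increase* heat loss.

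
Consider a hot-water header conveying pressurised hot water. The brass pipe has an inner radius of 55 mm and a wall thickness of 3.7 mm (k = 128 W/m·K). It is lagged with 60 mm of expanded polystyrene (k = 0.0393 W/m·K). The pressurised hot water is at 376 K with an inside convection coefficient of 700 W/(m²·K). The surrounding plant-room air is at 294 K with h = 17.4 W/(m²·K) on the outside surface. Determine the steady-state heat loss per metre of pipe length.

q′ ≈ 28 W/m

Cylindrical conduction, so R = ln(r₂/r₁)/(2πkL) per layer, in series:
R_inner film = 1/(h_i·2πr₁L) = 1/(700×2π×0.055×1) = 0.004134 K/W
R_brass pipe wall = ln(58.7/55)/(2π×128×1) = 8.095×10^-5 K/W
R_expanded polystyrene = ln(118.7/58.7)/(2π×0.0393×1) = 2.852 K/W
R_outer film = 1/(h_o·2πr_oL) = 1/(17.4×2π×0.1187×1) = 0.07706 K/W
R_total = 2.933 K/W
Q = ΔT/R_total = 82/2.933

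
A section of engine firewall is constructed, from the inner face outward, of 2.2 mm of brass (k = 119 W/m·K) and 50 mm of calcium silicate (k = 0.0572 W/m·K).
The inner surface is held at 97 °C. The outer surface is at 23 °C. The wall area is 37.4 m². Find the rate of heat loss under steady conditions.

Treating each layer as a thermal resistance in series:
R_brass = L/(kA) = 0.0022/(119×37.4) = 4.943×10^-7 K/W
R_calcium silicate = L/(kA) = 0.05/(0.0572×37.4) = 0.02337 K/W
R_total = 0.02337 K/W
Q = ΔT / R_total = 74 / 0.02337

Q ≈ 3170 W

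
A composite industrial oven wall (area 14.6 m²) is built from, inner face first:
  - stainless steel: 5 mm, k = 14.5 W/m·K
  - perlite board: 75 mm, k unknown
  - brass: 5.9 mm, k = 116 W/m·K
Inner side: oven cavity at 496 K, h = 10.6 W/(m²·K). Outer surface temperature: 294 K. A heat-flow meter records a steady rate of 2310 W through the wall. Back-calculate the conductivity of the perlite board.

k ≈ 0.0635 W/(m·K)

Using the resistance-network approach (series):
R_inner film = 1/(h_i·A) = 1/(10.6×14.6) = 0.006462 K/W
R_stainless steel = L/(kA) = 0.005/(14.5×14.6) = 2.362×10^-5 K/W
R_brass = L/(kA) = 0.0059/(116×14.6) = 3.484×10^-6 K/W
Sum of known resistances R_other = 0.006489 K/W
Total R = ΔT/Q = 202/2310 = 0.08745 K/W
R_perlite board = R_total − R_other = 0.08096 K/W
k = L/(R·A) = 0.075/(0.08096×14.6)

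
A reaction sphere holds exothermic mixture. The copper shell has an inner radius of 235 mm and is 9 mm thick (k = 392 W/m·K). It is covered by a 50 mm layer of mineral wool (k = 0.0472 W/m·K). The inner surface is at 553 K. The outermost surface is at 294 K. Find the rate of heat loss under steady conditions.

Q ≈ 220 W

For a spherical shell R = (1/r₁ − 1/r₂)/(4πk); film R = 1/(h·4πr²). In series:
R_copper shell = (1/0.235 − 1/0.244)/(4π×392) = 3.186×10^-5 K/W
R_mineral wool = (1/0.244 − 1/0.294)/(4π×0.0472) = 1.175 K/W
R_total = 1.175 K/W
Q = ΔT/R_total = 259/1.175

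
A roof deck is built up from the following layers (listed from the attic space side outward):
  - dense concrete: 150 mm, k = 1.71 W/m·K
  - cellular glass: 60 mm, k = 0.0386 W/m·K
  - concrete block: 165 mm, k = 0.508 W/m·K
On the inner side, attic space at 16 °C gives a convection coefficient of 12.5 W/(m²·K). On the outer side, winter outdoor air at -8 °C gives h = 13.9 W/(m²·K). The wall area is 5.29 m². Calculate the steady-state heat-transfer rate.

Q ≈ 59.9 W

Series thermal resistances:
R_inner film = 1/(h_i·A) = 1/(12.5×5.29) = 0.01512 K/W
R_dense concrete = L/(kA) = 0.15/(1.71×5.29) = 0.01658 K/W
R_cellular glass = L/(kA) = 0.06/(0.0386×5.29) = 0.2938 K/W
R_concrete block = L/(kA) = 0.165/(0.508×5.29) = 0.0614 K/W
R_outer film = 1/(h_o·A) = 1/(13.9×5.29) = 0.0136 K/W
R_total = 0.4005 K/W
Q = ΔT / R_total = 24 / 0.4005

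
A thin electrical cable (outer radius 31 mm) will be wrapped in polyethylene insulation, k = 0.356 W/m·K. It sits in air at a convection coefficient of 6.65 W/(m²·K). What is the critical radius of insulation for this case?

r_cr ≈ 53.5 mm

For a cylinder r_cr = k/h = 0.356/6.65
r_cr = 53.5 mm; since the bare radius (31 mm) is below r_cr, adding a thin layer of insulation will *increase* heat loss.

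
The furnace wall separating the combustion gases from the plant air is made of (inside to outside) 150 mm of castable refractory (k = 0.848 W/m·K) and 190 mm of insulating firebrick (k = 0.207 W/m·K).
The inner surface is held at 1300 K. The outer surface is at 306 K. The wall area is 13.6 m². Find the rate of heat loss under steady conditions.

Q ≈ 12300 W

Treating each layer as a thermal resistance in series:
R_castable refractory = L/(kA) = 0.15/(0.848×13.6) = 0.01301 K/W
R_insulating firebrick = L/(kA) = 0.19/(0.207×13.6) = 0.06749 K/W
R_total = 0.0805 K/W
Q = ΔT / R_total = 994 / 0.0805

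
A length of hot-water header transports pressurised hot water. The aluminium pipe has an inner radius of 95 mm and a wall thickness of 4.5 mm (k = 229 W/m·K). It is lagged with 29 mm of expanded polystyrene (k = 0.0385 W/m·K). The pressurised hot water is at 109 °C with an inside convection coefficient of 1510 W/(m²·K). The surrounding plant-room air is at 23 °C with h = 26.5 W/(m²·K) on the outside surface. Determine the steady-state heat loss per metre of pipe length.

Treating each annulus and film as a series resistance:
R_inner film = 1/(h_i·2πr₁L) = 1/(1510×2π×0.095×1) = 0.001109 K/W
R_aluminium pipe wall = ln(99.5/95)/(2π×229×1) = 3.217×10^-5 K/W
R_expanded polystyrene = ln(128.5/99.5)/(2π×0.0385×1) = 1.057 K/W
R_outer film = 1/(h_o·2πr_oL) = 1/(26.5×2π×0.1285×1) = 0.04674 K/W
R_total = 1.105 K/W
Q = ΔT/R_total = 86/1.105

q′ ≈ 77.8 W/m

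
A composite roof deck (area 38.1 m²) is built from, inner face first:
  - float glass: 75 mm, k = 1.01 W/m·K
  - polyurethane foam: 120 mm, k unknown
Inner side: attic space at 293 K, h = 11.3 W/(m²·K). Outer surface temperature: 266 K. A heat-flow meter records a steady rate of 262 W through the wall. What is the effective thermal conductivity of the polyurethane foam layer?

Model the wall as resistances in series:
R_inner film = 1/(h_i·A) = 1/(11.3×38.1) = 0.002323 K/W
R_float glass = L/(kA) = 0.075/(1.01×38.1) = 0.001949 K/W
Sum of known resistances R_other = 0.004272 K/W
Total R = ΔT/Q = 27/262 = 0.1031 K/W
R_polyurethane foam = R_total − R_other = 0.09878 K/W
k = L/(R·A) = 0.12/(0.09878×38.1)

k ≈ 0.0319 W/(m·K)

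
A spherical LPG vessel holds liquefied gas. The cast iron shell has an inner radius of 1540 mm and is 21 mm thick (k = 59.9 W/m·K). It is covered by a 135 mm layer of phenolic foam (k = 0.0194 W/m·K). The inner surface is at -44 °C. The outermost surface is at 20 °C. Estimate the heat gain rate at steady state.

Spherical conduction: R = (1/r_in − 1/r_out)/(4πk) per layer; series-sum.
R_cast iron shell = (1/1.54 − 1/1.561)/(4π×59.9) = 1.161×10^-5 K/W
R_phenolic foam = (1/1.561 − 1/1.696)/(4π×0.0194) = 0.2092 K/W
R_total = 0.2092 K/W
Q = ΔT/R_total = 64/0.2092

Q ≈ 306 W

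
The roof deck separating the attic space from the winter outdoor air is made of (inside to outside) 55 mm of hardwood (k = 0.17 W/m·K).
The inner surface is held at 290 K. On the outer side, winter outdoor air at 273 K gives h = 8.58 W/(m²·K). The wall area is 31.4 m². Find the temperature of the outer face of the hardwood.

Treating each layer as a thermal resistance in series:
R_hardwood = L/(kA) = 0.055/(0.17×31.4) = 0.0103 K/W
R_outer film = 1/(h_o·A) = 1/(8.58×31.4) = 0.003712 K/W
R_total = 0.01402 K/W;  Q = ΔT/R_total = 17/0.01402 = 1213 W
T_interface = T_inner − Q·ΣR(inner→interface) = 290 − 1210×0.0103

T ≈ 278 K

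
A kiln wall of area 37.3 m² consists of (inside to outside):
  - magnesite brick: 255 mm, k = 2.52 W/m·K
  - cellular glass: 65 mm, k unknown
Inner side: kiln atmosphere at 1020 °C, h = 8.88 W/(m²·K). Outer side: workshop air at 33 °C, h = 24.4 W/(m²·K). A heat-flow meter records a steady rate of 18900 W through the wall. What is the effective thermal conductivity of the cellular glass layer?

Thermal resistances in series:
R_inner film = 1/(h_i·A) = 1/(8.88×37.3) = 0.003019 K/W
R_magnesite brick = L/(kA) = 0.255/(2.52×37.3) = 0.002713 K/W
R_outer film = 1/(h_o·A) = 1/(24.4×37.3) = 0.001099 K/W
Sum of known resistances R_other = 0.006831 K/W
Total R = ΔT/Q = 987/18900 = 0.05222 K/W
R_cellular glass = R_total − R_other = 0.04539 K/W
k = L/(R·A) = 0.065/(0.04539×37.3)

k ≈ 0.0384 W/(m·K)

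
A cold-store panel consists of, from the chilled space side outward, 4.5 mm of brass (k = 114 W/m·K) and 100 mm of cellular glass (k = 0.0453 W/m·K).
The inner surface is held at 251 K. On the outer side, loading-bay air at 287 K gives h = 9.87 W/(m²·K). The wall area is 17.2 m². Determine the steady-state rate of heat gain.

Using the resistance-network approach (series):
R_brass = L/(kA) = 0.0045/(114×17.2) = 2.295×10^-6 K/W
R_cellular glass = L/(kA) = 0.1/(0.0453×17.2) = 0.1283 K/W
R_outer film = 1/(h_o·A) = 1/(9.87×17.2) = 0.005891 K/W
R_total = 0.1342 K/W
Q = ΔT / R_total = 36 / 0.1342

Q ≈ 268 W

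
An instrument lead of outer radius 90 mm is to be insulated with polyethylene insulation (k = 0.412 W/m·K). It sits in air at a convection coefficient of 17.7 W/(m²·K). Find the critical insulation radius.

r_cr ≈ 23.3 mm

For a cylinder r_cr = k/h = 0.412/17.7
r_cr = 23.3 mm; since the bare radius (90 mm) is above r_cr, any added insulation will reduce heat loss.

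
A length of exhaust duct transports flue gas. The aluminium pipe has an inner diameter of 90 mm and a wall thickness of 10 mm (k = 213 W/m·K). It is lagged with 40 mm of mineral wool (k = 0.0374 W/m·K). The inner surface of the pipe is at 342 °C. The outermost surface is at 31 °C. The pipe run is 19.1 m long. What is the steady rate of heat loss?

Q ≈ 2550 W

Cylindrical conduction, so R = ln(r₂/r₁)/(2πkL) per layer, in series:
R_aluminium pipe wall = ln(55/45)/(2π×213×19.1) = 7.85×10^-6 K/W
R_mineral wool = ln(95/55)/(2π×0.0374×19.1) = 0.1218 K/W
R_total = 0.1218 K/W
Q = ΔT/R_total = 311/0.1218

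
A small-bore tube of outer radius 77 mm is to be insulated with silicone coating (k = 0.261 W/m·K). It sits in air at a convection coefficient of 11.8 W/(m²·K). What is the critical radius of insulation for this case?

For a cylinder r_cr = k/h = 0.261/11.8
r_cr = 22.1 mm; since the bare radius (77 mm) is above r_cr, any added insulation will reduce heat loss.

r_cr ≈ 22.1 mm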